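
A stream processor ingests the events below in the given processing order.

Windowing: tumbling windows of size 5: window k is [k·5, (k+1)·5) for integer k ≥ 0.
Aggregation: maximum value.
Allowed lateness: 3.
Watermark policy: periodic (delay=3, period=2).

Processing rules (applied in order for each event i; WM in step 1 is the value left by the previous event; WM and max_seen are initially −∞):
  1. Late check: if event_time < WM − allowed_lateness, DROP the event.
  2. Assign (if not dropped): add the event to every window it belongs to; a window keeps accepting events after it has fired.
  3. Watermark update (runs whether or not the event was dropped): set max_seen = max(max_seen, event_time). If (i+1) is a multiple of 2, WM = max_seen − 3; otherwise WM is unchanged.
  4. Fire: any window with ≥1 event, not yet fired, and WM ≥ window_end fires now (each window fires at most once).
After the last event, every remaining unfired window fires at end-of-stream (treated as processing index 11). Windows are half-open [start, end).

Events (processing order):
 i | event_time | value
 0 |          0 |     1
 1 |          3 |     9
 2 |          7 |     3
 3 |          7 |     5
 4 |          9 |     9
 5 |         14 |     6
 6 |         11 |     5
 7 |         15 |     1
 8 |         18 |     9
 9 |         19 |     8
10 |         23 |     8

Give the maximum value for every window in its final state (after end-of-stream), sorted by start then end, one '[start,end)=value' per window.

i=0 t=0 v=1: → [0,5); WM=−∞
i=1 t=3 v=9: → [0,5); WM=0
i=2 t=7 v=3: → [5,10); WM=0
i=3 t=7 v=5: → [5,10); WM=4
i=4 t=9 v=9: → [5,10); WM=4
i=5 t=14 v=6: → [10,15); WM=11; [0,5) fires=9 [5,10) fires=9
i=6 t=11 v=5: → [10,15); WM=11
i=7 t=15 v=1: → [15,20); WM=12
i=8 t=18 v=9: → [15,20); WM=12
i=9 t=19 v=8: → [15,20); WM=16; [10,15) fires=6
i=10 t=23 v=8: → [20,25); WM=16

[0,5)=9 [5,10)=9 [10,15)=6 [15,20)=9 [20,25)=8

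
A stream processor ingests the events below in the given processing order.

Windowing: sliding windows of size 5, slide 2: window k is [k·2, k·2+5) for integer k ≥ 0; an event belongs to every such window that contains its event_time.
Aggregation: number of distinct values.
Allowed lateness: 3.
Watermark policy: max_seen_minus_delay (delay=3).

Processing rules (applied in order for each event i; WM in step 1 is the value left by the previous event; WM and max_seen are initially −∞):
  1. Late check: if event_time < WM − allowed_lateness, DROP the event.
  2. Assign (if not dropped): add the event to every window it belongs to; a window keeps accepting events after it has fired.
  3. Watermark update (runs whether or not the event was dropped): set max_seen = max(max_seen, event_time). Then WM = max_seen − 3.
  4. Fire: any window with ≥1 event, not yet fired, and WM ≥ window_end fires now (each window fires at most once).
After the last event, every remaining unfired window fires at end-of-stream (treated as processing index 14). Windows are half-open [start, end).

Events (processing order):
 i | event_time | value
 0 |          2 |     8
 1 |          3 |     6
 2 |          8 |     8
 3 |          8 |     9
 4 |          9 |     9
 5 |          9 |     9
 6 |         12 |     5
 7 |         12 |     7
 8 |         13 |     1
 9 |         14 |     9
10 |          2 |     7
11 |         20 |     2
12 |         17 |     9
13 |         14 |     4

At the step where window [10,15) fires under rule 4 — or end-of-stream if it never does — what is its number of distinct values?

4

i=0 t=2 v=8: → [2,7),[0,5); WM=-1
i=1 t=3 v=6: → [2,7),[0,5); WM=0
i=2 t=8 v=8: → [8,13),[6,11),[4,9); WM=5; [0,5) fires=2
i=3 t=8 v=9: → [8,13),[6,11),[4,9); WM=5
i=4 t=9 v=9: → [8,13),[6,11); WM=6
i=5 t=9 v=9: → [8,13),[6,11); WM=6
i=6 t=12 v=5: → [12,17),[10,15),[8,13); WM=9; [2,7) fires=2 [4,9) fires=2
i=7 t=12 v=7: → [12,17),[10,15),[8,13); WM=9
i=8 t=13 v=1: → [12,17),[10,15); WM=10
i=9 t=14 v=9: → [14,19),[12,17),[10,15); WM=11; [6,11) fires=2
i=10 t=2 v=7: DROP (t<11-3); WM=11
i=11 t=20 v=2: → [20,25),[18,23),[16,21); WM=17; [8,13) fires=4 [10,15) fires=4 [12,17) fires=4
i=12 t=17 v=9: → [16,21),[14,19); WM=17
i=13 t=14 v=4: → [14,19),[12,17),[10,15); WM=17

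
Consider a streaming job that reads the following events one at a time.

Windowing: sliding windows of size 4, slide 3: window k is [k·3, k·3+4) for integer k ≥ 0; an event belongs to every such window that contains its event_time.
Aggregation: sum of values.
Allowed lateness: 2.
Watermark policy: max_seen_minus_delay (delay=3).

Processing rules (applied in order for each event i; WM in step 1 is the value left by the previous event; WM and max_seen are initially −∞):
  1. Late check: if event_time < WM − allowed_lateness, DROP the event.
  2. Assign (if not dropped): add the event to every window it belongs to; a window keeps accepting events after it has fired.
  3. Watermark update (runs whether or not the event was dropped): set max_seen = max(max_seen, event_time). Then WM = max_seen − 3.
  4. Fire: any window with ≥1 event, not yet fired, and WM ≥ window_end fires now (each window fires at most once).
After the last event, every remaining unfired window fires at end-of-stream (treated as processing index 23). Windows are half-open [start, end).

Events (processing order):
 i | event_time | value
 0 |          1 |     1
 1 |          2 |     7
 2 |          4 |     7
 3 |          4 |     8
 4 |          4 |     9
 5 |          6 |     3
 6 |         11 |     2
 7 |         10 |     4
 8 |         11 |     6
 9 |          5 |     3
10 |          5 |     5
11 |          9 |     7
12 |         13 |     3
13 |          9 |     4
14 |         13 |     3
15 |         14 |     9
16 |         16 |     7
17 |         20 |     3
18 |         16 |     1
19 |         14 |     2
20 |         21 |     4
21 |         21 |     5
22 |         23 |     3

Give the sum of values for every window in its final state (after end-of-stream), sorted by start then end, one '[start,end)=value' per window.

i=0 t=1 v=1: → [0,4); WM=-2
i=1 t=2 v=7: → [0,4); WM=-1
i=2 t=4 v=7: → [3,7); WM=1
i=3 t=4 v=8: → [3,7); WM=1
i=4 t=4 v=9: → [3,7); WM=1
i=5 t=6 v=3: → [6,10),[3,7); WM=3
i=6 t=11 v=2: → [9,13); WM=8; [0,4) fires=8 [3,7) fires=27
i=7 t=10 v=4: → [9,13); WM=8
i=8 t=11 v=6: → [9,13); WM=8
i=9 t=5 v=3: DROP (t<8-2); WM=8
i=10 t=5 v=5: DROP (t<8-2); WM=8
i=11 t=9 v=7: → [9,13),[6,10); WM=8
i=12 t=13 v=3: → [12,16); WM=10; [6,10) fires=10
i=13 t=9 v=4: → [9,13),[6,10); WM=10
i=14 t=13 v=3: → [12,16); WM=10
i=15 t=14 v=9: → [12,16); WM=11
i=16 t=16 v=7: → [15,19); WM=13; [9,13) fires=23
i=17 t=20 v=3: → [18,22); WM=17; [12,16) fires=15
i=18 t=16 v=1: → [15,19); WM=17
i=19 t=14 v=2: DROP (t<17-2); WM=17
i=20 t=21 v=4: → [21,25),[18,22); WM=18
i=21 t=21 v=5: → [21,25),[18,22); WM=18
i=22 t=23 v=3: → [21,25); WM=20; [15,19) fires=8

[0,4)=8 [3,7)=27 [6,10)=14 [9,13)=23 [12,16)=15 [15,19)=8 [18,22)=12 [21,25)=12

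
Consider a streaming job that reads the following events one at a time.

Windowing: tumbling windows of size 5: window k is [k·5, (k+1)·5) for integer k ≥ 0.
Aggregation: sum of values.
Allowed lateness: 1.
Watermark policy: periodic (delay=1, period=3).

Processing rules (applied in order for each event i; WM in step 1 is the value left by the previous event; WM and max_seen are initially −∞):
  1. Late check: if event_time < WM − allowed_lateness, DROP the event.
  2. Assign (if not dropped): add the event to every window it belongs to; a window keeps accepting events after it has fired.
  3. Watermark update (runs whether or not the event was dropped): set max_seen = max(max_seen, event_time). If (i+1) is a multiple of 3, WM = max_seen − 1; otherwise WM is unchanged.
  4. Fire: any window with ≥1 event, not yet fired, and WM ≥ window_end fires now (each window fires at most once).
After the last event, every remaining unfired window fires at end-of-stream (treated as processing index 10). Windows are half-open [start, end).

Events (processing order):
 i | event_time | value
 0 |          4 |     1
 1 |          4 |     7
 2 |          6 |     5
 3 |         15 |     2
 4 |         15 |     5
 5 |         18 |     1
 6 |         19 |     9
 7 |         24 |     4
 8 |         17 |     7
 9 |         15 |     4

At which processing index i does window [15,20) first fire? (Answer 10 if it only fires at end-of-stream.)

i=0 t=4 v=1: → [0,5); WM=−∞
i=1 t=4 v=7: → [0,5); WM=−∞
i=2 t=6 v=5: → [5,10); WM=5; [0,5) fires=8
i=3 t=15 v=2: → [15,20); WM=5
i=4 t=15 v=5: → [15,20); WM=5
i=5 t=18 v=1: → [15,20); WM=17; [5,10) fires=5
i=6 t=19 v=9: → [15,20); WM=17
i=7 t=24 v=4: → [20,25); WM=17
i=8 t=17 v=7: → [15,20); WM=23; [15,20) fires=24
i=9 t=15 v=4: DROP (t<23-1); WM=23

8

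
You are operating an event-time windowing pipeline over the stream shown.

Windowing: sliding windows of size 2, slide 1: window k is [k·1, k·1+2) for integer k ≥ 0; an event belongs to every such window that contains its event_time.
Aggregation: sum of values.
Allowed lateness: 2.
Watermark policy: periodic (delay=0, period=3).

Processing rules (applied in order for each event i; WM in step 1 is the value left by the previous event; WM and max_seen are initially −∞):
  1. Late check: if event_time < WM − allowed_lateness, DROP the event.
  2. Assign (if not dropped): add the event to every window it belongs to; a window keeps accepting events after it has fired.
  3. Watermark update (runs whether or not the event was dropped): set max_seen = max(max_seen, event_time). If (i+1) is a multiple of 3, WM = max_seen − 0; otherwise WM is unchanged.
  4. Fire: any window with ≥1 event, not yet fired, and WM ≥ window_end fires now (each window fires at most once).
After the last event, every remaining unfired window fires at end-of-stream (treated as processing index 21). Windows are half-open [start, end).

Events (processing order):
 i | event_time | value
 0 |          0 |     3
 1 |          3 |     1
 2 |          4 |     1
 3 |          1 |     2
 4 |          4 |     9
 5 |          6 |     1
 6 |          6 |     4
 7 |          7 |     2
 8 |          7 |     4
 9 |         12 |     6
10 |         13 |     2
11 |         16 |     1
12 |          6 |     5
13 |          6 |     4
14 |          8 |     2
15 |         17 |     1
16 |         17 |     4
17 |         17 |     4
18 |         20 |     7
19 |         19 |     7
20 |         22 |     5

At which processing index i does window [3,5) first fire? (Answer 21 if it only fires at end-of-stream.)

5

i=0 t=0 v=3: → [0,2); WM=−∞
i=1 t=3 v=1: → [3,5),[2,4); WM=−∞
i=2 t=4 v=1: → [4,6),[3,5); WM=4; [0,2) fires=3 [2,4) fires=1
i=3 t=1 v=2: DROP (t<4-2); WM=4
i=4 t=4 v=9: → [4,6),[3,5); WM=4
i=5 t=6 v=1: → [6,8),[5,7); WM=6; [3,5) fires=11 [4,6) fires=10
i=6 t=6 v=4: → [6,8),[5,7); WM=6
i=7 t=7 v=2: → [7,9),[6,8); WM=6
i=8 t=7 v=4: → [7,9),[6,8); WM=7; [5,7) fires=5
i=9 t=12 v=6: → [12,14),[11,13); WM=7
i=10 t=13 v=2: → [13,15),[12,14); WM=7
i=11 t=16 v=1: → [16,18),[15,17); WM=16; [6,8) fires=11 [7,9) fires=6 [11,13) fires=6 [12,14) fires=8 [13,15) fires=2
i=12 t=6 v=5: DROP (t<16-2); WM=16
i=13 t=6 v=4: DROP (t<16-2); WM=16
i=14 t=8 v=2: DROP (t<16-2); WM=16
i=15 t=17 v=1: → [17,19),[16,18); WM=16
i=16 t=17 v=4: → [17,19),[16,18); WM=16
i=17 t=17 v=4: → [17,19),[16,18); WM=17; [15,17) fires=1
i=18 t=20 v=7: → [20,22),[19,21); WM=17
i=19 t=19 v=7: → [19,21),[18,20); WM=17
i=20 t=22 v=5: → [22,24),[21,23); WM=22; [16,18) fires=10 [17,19) fires=9 [18,20) fires=7 [19,21) fires=14 [20,22) fires=7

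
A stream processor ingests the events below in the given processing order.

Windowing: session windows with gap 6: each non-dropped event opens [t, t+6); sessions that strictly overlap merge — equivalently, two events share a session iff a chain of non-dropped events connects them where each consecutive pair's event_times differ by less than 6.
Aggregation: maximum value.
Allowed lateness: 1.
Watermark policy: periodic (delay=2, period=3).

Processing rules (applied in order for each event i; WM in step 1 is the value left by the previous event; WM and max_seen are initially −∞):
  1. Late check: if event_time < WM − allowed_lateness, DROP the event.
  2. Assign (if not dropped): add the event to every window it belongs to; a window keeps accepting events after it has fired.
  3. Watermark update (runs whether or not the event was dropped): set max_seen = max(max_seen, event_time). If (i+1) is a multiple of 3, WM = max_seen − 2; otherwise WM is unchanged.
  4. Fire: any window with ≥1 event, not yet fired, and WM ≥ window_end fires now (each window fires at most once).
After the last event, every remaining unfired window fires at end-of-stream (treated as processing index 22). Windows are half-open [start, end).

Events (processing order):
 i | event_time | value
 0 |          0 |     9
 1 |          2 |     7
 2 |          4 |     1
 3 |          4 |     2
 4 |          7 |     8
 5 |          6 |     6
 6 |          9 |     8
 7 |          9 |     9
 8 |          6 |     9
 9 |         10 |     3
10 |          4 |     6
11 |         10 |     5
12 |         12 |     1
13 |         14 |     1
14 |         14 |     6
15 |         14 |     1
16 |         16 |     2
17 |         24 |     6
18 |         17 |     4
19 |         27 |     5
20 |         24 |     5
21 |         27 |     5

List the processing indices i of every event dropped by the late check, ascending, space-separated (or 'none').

i=0 t=0 v=9: → [0,6); WM=−∞
i=1 t=2 v=7: → [0,8); WM=−∞
i=2 t=4 v=1: → [0,10); WM=2
i=3 t=4 v=2: → [0,10); WM=2
i=4 t=7 v=8: → [0,13); WM=2
i=5 t=6 v=6: → [0,13); WM=5
i=6 t=9 v=8: → [0,15); WM=5
i=7 t=9 v=9: → [0,15); WM=5
i=8 t=6 v=9: → [0,15); WM=7
i=9 t=10 v=3: → [0,16); WM=7
i=10 t=4 v=6: DROP (t<7-1); WM=7
i=11 t=10 v=5: → [0,16); WM=8
i=12 t=12 v=1: → [0,18); WM=8
i=13 t=14 v=1: → [0,20); WM=8
i=14 t=14 v=6: → [0,20); WM=12
i=15 t=14 v=1: → [0,20); WM=12
i=16 t=16 v=2: → [0,22); WM=12
i=17 t=24 v=6: → [24,30); WM=22
i=18 t=17 v=4: DROP (t<22-1); WM=22
i=19 t=27 v=5: → [24,33); WM=22
i=20 t=24 v=5: → [24,33); WM=25
i=21 t=27 v=5: → [24,33); WM=25

10 18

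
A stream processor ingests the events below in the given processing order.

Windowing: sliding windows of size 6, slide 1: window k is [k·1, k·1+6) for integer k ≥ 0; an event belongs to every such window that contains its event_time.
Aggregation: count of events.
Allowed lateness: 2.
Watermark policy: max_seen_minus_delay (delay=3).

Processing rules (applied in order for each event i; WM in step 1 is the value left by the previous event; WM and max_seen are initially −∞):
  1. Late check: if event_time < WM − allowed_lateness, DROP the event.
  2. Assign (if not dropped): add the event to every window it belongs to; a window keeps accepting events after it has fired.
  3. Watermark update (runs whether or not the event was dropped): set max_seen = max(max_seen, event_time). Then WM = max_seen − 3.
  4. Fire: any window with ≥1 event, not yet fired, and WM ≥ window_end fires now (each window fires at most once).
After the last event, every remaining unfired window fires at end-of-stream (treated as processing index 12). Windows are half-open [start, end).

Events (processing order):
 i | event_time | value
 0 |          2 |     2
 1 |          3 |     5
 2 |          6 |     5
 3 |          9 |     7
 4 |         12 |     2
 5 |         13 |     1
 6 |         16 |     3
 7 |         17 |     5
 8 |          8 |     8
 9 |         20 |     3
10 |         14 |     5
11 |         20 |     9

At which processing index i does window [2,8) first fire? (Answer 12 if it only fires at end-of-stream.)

i=0 t=2 v=2: → [2,8),[1,7),[0,6); WM=-1
i=1 t=3 v=5: → [3,9),[2,8),[1,7),[0,6); WM=0
i=2 t=6 v=5: → [6,12),[5,11),[4,10),[3,9),[2,8),[1,7); WM=3
i=3 t=9 v=7: → [9,15),[8,14),[7,13),[6,12),[5,11),[4,10); WM=6; [0,6) fires=2
i=4 t=12 v=2: → [12,18),[11,17),[10,16),[9,15),[8,14),[7,13); WM=9; [1,7) fires=3 [2,8) fires=3 [3,9) fires=2
i=5 t=13 v=1: → [13,19),[12,18),[11,17),[10,16),[9,15),[8,14); WM=10; [4,10) fires=2
i=6 t=16 v=3: → [16,22),[15,21),[14,20),[13,19),[12,18),[11,17); WM=13; [5,11) fires=2 [6,12) fires=2 [7,13) fires=2
i=7 t=17 v=5: → [17,23),[16,22),[15,21),[14,20),[13,19),[12,18); WM=14; [8,14) fires=3
i=8 t=8 v=8: DROP (t<14-2); WM=14
i=9 t=20 v=3: → [20,26),[19,25),[18,24),[17,23),[16,22),[15,21); WM=17; [9,15) fires=3 [10,16) fires=2 [11,17) fires=3
i=10 t=14 v=5: DROP (t<17-2); WM=17
i=11 t=20 v=9: → [20,26),[19,25),[18,24),[17,23),[16,22),[15,21); WM=17

4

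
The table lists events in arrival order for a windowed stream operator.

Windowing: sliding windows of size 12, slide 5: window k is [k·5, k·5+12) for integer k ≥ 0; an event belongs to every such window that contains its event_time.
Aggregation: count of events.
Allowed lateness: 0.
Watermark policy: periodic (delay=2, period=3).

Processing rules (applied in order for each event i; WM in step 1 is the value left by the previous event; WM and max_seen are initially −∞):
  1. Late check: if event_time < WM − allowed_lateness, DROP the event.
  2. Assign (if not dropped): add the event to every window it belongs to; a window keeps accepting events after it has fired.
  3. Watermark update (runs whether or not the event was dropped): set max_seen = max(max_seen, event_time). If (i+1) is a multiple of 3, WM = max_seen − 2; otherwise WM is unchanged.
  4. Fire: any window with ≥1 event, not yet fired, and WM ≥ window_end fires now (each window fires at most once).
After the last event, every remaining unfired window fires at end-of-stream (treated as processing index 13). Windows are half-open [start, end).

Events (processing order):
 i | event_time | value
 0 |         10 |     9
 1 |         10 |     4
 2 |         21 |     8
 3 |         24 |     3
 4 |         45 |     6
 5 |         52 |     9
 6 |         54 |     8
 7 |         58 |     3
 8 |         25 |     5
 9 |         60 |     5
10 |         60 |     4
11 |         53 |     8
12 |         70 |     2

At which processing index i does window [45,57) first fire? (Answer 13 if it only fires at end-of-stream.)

11

i=0 t=10 v=9: → [10,22),[5,17),[0,12); WM=−∞
i=1 t=10 v=4: → [10,22),[5,17),[0,12); WM=−∞
i=2 t=21 v=8: → [20,32),[15,27),[10,22); WM=19; [0,12) fires=2 [5,17) fires=2
i=3 t=24 v=3: → [20,32),[15,27); WM=19
i=4 t=45 v=6: → [45,57),[40,52),[35,47); WM=19
i=5 t=52 v=9: → [50,62),[45,57); WM=50; [10,22) fires=3 [15,27) fires=2 [20,32) fires=2 [35,47) fires=1
i=6 t=54 v=8: → [50,62),[45,57); WM=50
i=7 t=58 v=3: → [55,67),[50,62); WM=50
i=8 t=25 v=5: DROP (t<50-0); WM=56; [40,52) fires=1
i=9 t=60 v=5: → [60,72),[55,67),[50,62); WM=56
i=10 t=60 v=4: → [60,72),[55,67),[50,62); WM=56
i=11 t=53 v=8: DROP (t<56-0); WM=58; [45,57) fires=3
i=12 t=70 v=2: → [70,82),[65,77),[60,72); WM=58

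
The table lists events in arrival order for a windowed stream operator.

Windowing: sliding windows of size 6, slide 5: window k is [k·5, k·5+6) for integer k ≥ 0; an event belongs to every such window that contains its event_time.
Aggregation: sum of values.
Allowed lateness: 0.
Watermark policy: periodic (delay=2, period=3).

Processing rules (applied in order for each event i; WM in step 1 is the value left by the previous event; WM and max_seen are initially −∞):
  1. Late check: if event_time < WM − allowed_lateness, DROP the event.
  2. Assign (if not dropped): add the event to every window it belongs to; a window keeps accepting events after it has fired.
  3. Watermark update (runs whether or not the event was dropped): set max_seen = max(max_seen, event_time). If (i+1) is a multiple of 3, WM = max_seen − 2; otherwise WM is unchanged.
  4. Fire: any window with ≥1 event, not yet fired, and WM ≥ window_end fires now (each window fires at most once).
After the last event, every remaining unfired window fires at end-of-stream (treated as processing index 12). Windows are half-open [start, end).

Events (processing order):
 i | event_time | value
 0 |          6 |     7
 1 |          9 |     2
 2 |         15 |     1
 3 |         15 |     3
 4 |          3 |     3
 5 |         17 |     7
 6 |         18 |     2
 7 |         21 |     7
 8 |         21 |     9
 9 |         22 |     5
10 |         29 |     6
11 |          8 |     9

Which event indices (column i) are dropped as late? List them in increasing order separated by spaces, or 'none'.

4 11

i=0 t=6 v=7: → [5,11); WM=−∞
i=1 t=9 v=2: → [5,11); WM=−∞
i=2 t=15 v=1: → [15,21),[10,16); WM=13; [5,11) fires=9
i=3 t=15 v=3: → [15,21),[10,16); WM=13
i=4 t=3 v=3: DROP (t<13-0); WM=13
i=5 t=17 v=7: → [15,21); WM=15
i=6 t=18 v=2: → [15,21); WM=15
i=7 t=21 v=7: → [20,26); WM=15
i=8 t=21 v=9: → [20,26); WM=19; [10,16) fires=4
i=9 t=22 v=5: → [20,26); WM=19
i=10 t=29 v=6: → [25,31); WM=19
i=11 t=8 v=9: DROP (t<19-0); WM=27; [15,21) fires=13 [20,26) fires=21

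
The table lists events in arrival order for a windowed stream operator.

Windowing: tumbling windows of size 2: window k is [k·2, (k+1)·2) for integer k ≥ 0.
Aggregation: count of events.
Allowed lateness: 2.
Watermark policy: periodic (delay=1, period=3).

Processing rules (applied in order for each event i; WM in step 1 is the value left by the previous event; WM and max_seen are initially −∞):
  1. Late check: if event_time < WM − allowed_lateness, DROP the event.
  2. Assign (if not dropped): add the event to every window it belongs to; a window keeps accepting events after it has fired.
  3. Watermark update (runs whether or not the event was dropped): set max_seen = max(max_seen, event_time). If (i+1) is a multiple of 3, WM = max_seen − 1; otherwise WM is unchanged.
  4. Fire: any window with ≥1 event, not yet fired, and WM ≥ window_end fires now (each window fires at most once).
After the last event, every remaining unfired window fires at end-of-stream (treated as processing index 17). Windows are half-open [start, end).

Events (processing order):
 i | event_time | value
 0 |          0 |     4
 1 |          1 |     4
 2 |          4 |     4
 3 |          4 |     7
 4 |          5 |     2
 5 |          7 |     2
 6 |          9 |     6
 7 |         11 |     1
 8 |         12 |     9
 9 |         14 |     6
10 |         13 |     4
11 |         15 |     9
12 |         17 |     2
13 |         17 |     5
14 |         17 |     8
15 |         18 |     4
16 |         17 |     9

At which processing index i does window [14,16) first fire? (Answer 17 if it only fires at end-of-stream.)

i=0 t=0 v=4: → [0,2); WM=−∞
i=1 t=1 v=4: → [0,2); WM=−∞
i=2 t=4 v=4: → [4,6); WM=3; [0,2) fires=2
i=3 t=4 v=7: → [4,6); WM=3
i=4 t=5 v=2: → [4,6); WM=3
i=5 t=7 v=2: → [6,8); WM=6; [4,6) fires=3
i=6 t=9 v=6: → [8,10); WM=6
i=7 t=11 v=1: → [10,12); WM=6
i=8 t=12 v=9: → [12,14); WM=11; [6,8) fires=1 [8,10) fires=1
i=9 t=14 v=6: → [14,16); WM=11
i=10 t=13 v=4: → [12,14); WM=11
i=11 t=15 v=9: → [14,16); WM=14; [10,12) fires=1 [12,14) fires=2
i=12 t=17 v=2: → [16,18); WM=14
i=13 t=17 v=5: → [16,18); WM=14
i=14 t=17 v=8: → [16,18); WM=16; [14,16) fires=2
i=15 t=18 v=4: → [18,20); WM=16
i=16 t=17 v=9: → [16,18); WM=16

14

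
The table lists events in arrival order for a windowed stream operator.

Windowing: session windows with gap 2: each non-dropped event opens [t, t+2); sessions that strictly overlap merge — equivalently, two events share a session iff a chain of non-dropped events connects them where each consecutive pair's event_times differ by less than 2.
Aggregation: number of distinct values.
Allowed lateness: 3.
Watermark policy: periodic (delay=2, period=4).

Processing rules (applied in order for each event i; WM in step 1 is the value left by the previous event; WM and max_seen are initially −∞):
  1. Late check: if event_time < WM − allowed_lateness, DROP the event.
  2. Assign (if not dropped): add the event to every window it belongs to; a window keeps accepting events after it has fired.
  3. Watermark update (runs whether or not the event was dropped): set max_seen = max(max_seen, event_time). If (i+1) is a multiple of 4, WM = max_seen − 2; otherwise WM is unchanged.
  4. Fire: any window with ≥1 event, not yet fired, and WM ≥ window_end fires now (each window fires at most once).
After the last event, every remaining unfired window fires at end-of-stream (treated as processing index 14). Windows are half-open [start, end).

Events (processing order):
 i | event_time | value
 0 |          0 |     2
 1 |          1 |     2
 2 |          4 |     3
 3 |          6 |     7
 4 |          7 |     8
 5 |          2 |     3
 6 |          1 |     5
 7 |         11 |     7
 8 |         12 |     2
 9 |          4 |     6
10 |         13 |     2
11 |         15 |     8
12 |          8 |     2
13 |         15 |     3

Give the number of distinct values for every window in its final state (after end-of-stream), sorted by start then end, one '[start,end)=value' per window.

i=0 t=0 v=2: → [0,2); WM=−∞
i=1 t=1 v=2: → [0,3); WM=−∞
i=2 t=4 v=3: → [4,6); WM=−∞
i=3 t=6 v=7: → [6,8); WM=4
i=4 t=7 v=8: → [6,9); WM=4
i=5 t=2 v=3: → [0,4); WM=4
i=6 t=1 v=5: → [0,4); WM=4
i=7 t=11 v=7: → [11,13); WM=9
i=8 t=12 v=2: → [11,14); WM=9
i=9 t=4 v=6: DROP (t<9-3); WM=9
i=10 t=13 v=2: → [11,15); WM=9
i=11 t=15 v=8: → [15,17); WM=13
i=12 t=8 v=2: DROP (t<13-3); WM=13
i=13 t=15 v=3: → [15,17); WM=13

[0,4)=3 [4,6)=1 [6,9)=2 [11,15)=2 [15,17)=2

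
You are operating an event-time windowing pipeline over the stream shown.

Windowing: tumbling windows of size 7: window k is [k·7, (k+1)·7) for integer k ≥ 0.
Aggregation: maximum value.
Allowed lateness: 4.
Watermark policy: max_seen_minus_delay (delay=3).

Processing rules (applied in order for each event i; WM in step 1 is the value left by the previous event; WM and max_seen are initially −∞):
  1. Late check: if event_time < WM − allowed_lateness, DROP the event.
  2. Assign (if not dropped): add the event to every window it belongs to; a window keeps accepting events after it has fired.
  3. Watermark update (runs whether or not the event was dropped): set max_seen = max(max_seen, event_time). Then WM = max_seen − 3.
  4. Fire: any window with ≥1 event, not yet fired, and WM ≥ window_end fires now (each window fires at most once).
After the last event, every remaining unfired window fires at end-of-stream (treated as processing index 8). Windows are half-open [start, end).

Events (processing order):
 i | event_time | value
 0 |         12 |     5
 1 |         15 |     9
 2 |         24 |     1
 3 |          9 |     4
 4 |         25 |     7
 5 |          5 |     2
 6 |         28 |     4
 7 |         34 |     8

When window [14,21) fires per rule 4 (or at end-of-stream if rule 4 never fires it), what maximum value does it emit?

9

i=0 t=12 v=5: → [7,14); WM=9
i=1 t=15 v=9: → [14,21); WM=12
i=2 t=24 v=1: → [21,28); WM=21; [7,14) fires=5 [14,21) fires=9
i=3 t=9 v=4: DROP (t<21-4); WM=21
i=4 t=25 v=7: → [21,28); WM=22
i=5 t=5 v=2: DROP (t<22-4); WM=22
i=6 t=28 v=4: → [28,35); WM=25
i=7 t=34 v=8: → [28,35); WM=31; [21,28) fires=7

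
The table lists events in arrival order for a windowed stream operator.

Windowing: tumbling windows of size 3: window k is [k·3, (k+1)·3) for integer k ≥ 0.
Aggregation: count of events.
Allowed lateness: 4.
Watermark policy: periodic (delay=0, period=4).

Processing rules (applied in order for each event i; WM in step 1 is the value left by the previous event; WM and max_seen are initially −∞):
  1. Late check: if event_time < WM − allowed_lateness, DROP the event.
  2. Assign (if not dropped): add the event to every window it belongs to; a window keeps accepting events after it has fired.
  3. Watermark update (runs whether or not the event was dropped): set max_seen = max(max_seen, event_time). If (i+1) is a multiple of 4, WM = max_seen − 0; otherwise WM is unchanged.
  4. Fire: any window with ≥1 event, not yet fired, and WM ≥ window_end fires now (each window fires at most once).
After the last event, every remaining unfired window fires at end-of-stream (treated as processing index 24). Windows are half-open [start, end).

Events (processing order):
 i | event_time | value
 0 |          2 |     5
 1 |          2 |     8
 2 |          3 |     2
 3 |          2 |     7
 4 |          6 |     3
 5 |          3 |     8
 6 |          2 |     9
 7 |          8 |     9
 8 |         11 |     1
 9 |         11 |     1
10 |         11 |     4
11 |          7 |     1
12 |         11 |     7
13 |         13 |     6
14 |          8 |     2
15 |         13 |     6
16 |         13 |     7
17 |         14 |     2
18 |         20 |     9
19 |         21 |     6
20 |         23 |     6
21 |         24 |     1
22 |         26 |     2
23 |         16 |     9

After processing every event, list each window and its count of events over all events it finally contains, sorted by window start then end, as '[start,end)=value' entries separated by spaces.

[0,3)=4 [3,6)=2 [6,9)=4 [9,12)=4 [12,15)=4 [18,21)=1 [21,24)=2 [24,27)=2

i=0 t=2 v=5: → [0,3); WM=−∞
i=1 t=2 v=8: → [0,3); WM=−∞
i=2 t=3 v=2: → [3,6); WM=−∞
i=3 t=2 v=7: → [0,3); WM=3; [0,3) fires=3
i=4 t=6 v=3: → [6,9); WM=3
i=5 t=3 v=8: → [3,6); WM=3
i=6 t=2 v=9: → [0,3); WM=3
i=7 t=8 v=9: → [6,9); WM=8; [3,6) fires=2
i=8 t=11 v=1: → [9,12); WM=8
i=9 t=11 v=1: → [9,12); WM=8
i=10 t=11 v=4: → [9,12); WM=8
i=11 t=7 v=1: → [6,9); WM=11; [6,9) fires=3
i=12 t=11 v=7: → [9,12); WM=11
i=13 t=13 v=6: → [12,15); WM=11
i=14 t=8 v=2: → [6,9); WM=11
i=15 t=13 v=6: → [12,15); WM=13; [9,12) fires=4
i=16 t=13 v=7: → [12,15); WM=13
i=17 t=14 v=2: → [12,15); WM=13
i=18 t=20 v=9: → [18,21); WM=13
i=19 t=21 v=6: → [21,24); WM=21; [12,15) fires=4 [18,21) fires=1
i=20 t=23 v=6: → [21,24); WM=21
i=21 t=24 v=1: → [24,27); WM=21
i=22 t=26 v=2: → [24,27); WM=21
i=23 t=16 v=9: DROP (t<21-4); WM=26; [21,24) fires=2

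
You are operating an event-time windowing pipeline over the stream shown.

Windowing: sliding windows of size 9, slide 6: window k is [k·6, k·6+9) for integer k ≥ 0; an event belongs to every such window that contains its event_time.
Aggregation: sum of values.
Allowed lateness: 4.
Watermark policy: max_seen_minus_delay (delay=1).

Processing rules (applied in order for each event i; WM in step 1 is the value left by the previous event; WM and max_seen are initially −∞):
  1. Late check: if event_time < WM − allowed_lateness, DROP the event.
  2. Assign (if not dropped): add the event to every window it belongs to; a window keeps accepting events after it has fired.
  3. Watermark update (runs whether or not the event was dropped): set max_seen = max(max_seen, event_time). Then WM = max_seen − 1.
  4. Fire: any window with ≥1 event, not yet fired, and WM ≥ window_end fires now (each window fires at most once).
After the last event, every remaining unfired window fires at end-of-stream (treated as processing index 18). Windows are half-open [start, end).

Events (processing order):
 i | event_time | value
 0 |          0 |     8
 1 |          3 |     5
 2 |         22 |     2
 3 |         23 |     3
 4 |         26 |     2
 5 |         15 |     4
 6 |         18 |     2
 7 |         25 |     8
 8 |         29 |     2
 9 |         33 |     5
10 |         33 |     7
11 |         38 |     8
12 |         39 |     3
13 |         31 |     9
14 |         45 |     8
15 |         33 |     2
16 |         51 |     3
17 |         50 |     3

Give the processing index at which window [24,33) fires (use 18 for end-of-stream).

i=0 t=0 v=8: → [0,9); WM=-1
i=1 t=3 v=5: → [0,9); WM=2
i=2 t=22 v=2: → [18,27); WM=21; [0,9) fires=13
i=3 t=23 v=3: → [18,27); WM=22
i=4 t=26 v=2: → [24,33),[18,27); WM=25
i=5 t=15 v=4: DROP (t<25-4); WM=25
i=6 t=18 v=2: DROP (t<25-4); WM=25
i=7 t=25 v=8: → [24,33),[18,27); WM=25
i=8 t=29 v=2: → [24,33); WM=28; [18,27) fires=15
i=9 t=33 v=5: → [30,39); WM=32
i=10 t=33 v=7: → [30,39); WM=32
i=11 t=38 v=8: → [36,45),[30,39); WM=37; [24,33) fires=12
i=12 t=39 v=3: → [36,45); WM=38
i=13 t=31 v=9: DROP (t<38-4); WM=38
i=14 t=45 v=8: → [42,51); WM=44; [30,39) fires=20
i=15 t=33 v=2: DROP (t<44-4); WM=44
i=16 t=51 v=3: → [48,57); WM=50; [36,45) fires=11
i=17 t=50 v=3: → [48,57),[42,51); WM=50

11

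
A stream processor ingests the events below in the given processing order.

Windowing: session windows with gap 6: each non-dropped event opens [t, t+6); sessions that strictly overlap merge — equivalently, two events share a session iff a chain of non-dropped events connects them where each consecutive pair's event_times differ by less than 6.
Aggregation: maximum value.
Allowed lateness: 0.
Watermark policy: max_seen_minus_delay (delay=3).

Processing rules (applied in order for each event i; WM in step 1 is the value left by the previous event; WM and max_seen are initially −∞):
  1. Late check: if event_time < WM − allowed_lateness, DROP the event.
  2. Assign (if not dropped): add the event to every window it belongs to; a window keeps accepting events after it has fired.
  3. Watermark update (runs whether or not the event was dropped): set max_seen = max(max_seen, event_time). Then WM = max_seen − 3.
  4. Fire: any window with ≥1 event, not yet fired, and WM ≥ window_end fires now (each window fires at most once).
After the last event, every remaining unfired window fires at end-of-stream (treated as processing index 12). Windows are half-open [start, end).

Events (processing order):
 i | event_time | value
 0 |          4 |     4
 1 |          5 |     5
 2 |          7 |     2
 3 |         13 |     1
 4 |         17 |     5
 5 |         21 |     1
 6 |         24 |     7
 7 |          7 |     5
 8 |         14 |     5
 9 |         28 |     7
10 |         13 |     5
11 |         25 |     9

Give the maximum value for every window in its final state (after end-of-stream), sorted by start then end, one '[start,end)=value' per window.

[4,13)=5 [13,34)=9

i=0 t=4 v=4: → [4,10); WM=1
i=1 t=5 v=5: → [4,11); WM=2
i=2 t=7 v=2: → [4,13); WM=4
i=3 t=13 v=1: → [13,19); WM=10
i=4 t=17 v=5: → [13,23); WM=14
i=5 t=21 v=1: → [13,27); WM=18
i=6 t=24 v=7: → [13,30); WM=21
i=7 t=7 v=5: DROP (t<21-0); WM=21
i=8 t=14 v=5: DROP (t<21-0); WM=21
i=9 t=28 v=7: → [13,34); WM=25
i=10 t=13 v=5: DROP (t<25-0); WM=25
i=11 t=25 v=9: → [13,34); WM=25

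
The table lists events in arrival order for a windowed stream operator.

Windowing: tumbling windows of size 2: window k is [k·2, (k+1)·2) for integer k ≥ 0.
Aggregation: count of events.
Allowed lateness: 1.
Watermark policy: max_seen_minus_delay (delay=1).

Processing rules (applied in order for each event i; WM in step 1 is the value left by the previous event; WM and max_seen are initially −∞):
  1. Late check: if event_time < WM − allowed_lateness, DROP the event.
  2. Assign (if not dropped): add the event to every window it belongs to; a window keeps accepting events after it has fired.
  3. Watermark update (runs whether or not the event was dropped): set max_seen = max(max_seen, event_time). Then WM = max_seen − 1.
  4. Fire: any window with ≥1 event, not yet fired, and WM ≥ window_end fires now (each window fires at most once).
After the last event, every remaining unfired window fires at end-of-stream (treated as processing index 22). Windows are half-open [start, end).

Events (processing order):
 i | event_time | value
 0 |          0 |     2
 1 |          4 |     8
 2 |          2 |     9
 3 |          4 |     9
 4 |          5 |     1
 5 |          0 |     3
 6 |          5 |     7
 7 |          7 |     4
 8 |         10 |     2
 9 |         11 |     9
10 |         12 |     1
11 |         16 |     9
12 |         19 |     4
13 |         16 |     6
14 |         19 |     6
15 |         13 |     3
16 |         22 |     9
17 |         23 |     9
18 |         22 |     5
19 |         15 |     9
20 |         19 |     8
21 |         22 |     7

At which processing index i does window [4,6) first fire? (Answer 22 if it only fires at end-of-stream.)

7

i=0 t=0 v=2: → [0,2); WM=-1
i=1 t=4 v=8: → [4,6); WM=3; [0,2) fires=1
i=2 t=2 v=9: → [2,4); WM=3
i=3 t=4 v=9: → [4,6); WM=3
i=4 t=5 v=1: → [4,6); WM=4; [2,4) fires=1
i=5 t=0 v=3: DROP (t<4-1); WM=4
i=6 t=5 v=7: → [4,6); WM=4
i=7 t=7 v=4: → [6,8); WM=6; [4,6) fires=4
i=8 t=10 v=2: → [10,12); WM=9; [6,8) fires=1
i=9 t=11 v=9: → [10,12); WM=10
i=10 t=12 v=1: → [12,14); WM=11
i=11 t=16 v=9: → [16,18); WM=15; [10,12) fires=2 [12,14) fires=1
i=12 t=19 v=4: → [18,20); WM=18; [16,18) fires=1
i=13 t=16 v=6: DROP (t<18-1); WM=18
i=14 t=19 v=6: → [18,20); WM=18
i=15 t=13 v=3: DROP (t<18-1); WM=18
i=16 t=22 v=9: → [22,24); WM=21; [18,20) fires=2
i=17 t=23 v=9: → [22,24); WM=22
i=18 t=22 v=5: → [22,24); WM=22
i=19 t=15 v=9: DROP (t<22-1); WM=22
i=20 t=19 v=8: DROP (t<22-1); WM=22
i=21 t=22 v=7: → [22,24); WM=22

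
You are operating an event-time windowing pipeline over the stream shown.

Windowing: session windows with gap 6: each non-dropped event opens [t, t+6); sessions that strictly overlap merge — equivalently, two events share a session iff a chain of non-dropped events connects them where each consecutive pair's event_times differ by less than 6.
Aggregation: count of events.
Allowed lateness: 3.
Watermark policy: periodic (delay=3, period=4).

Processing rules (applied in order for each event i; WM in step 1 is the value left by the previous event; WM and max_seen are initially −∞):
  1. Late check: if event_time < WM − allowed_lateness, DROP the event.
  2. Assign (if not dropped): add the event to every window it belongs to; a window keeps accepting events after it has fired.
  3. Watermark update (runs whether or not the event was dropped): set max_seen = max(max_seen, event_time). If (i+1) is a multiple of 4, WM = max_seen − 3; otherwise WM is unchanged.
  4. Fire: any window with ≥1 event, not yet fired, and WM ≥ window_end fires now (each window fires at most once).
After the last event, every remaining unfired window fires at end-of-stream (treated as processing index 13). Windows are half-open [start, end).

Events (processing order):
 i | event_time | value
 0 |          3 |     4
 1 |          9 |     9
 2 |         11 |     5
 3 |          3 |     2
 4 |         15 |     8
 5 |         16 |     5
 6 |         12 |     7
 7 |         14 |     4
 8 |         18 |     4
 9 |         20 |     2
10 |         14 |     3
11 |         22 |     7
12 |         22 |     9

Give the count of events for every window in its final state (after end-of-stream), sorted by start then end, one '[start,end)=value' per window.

[3,9)=2 [9,28)=11

i=0 t=3 v=4: → [3,9); WM=−∞
i=1 t=9 v=9: → [9,15); WM=−∞
i=2 t=11 v=5: → [9,17); WM=−∞
i=3 t=3 v=2: → [3,9); WM=8
i=4 t=15 v=8: → [9,21); WM=8
i=5 t=16 v=5: → [9,22); WM=8
i=6 t=12 v=7: → [9,22); WM=8
i=7 t=14 v=4: → [9,22); WM=13
i=8 t=18 v=4: → [9,24); WM=13
i=9 t=20 v=2: → [9,26); WM=13
i=10 t=14 v=3: → [9,26); WM=13
i=11 t=22 v=7: → [9,28); WM=19
i=12 t=22 v=9: → [9,28); WM=19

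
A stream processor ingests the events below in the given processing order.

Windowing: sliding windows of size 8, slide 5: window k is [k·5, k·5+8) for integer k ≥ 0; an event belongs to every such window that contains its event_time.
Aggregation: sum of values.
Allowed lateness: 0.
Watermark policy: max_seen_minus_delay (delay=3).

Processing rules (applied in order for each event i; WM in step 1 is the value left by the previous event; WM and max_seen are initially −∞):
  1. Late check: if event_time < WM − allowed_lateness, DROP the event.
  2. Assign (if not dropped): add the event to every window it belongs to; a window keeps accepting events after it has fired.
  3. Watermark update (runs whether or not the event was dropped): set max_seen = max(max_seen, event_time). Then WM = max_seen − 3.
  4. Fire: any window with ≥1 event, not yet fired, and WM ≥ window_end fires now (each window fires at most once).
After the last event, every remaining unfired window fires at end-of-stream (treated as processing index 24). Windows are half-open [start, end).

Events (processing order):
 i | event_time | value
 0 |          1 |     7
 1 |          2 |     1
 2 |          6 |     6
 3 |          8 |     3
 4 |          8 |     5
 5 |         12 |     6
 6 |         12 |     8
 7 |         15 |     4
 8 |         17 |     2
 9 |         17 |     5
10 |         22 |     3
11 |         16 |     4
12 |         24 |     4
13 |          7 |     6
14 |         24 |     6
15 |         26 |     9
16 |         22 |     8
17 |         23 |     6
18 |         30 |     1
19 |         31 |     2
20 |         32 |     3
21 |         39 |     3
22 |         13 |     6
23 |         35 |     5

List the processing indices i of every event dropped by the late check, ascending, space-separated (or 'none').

11 13 16 22 23

i=0 t=1 v=7: → [0,8); WM=-2
i=1 t=2 v=1: → [0,8); WM=-1
i=2 t=6 v=6: → [5,13),[0,8); WM=3
i=3 t=8 v=3: → [5,13); WM=5
i=4 t=8 v=5: → [5,13); WM=5
i=5 t=12 v=6: → [10,18),[5,13); WM=9; [0,8) fires=14
i=6 t=12 v=8: → [10,18),[5,13); WM=9
i=7 t=15 v=4: → [15,23),[10,18); WM=12
i=8 t=17 v=2: → [15,23),[10,18); WM=14; [5,13) fires=28
i=9 t=17 v=5: → [15,23),[10,18); WM=14
i=10 t=22 v=3: → [20,28),[15,23); WM=19; [10,18) fires=25
i=11 t=16 v=4: DROP (t<19-0); WM=19
i=12 t=24 v=4: → [20,28); WM=21
i=13 t=7 v=6: DROP (t<21-0); WM=21
i=14 t=24 v=6: → [20,28); WM=21
i=15 t=26 v=9: → [25,33),[20,28); WM=23; [15,23) fires=14
i=16 t=22 v=8: DROP (t<23-0); WM=23
i=17 t=23 v=6: → [20,28); WM=23
i=18 t=30 v=1: → [30,38),[25,33); WM=27
i=19 t=31 v=2: → [30,38),[25,33); WM=28; [20,28) fires=28
i=20 t=32 v=3: → [30,38),[25,33); WM=29
i=21 t=39 v=3: → [35,43); WM=36; [25,33) fires=15
i=22 t=13 v=6: DROP (t<36-0); WM=36
i=23 t=35 v=5: DROP (t<36-0); WM=36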